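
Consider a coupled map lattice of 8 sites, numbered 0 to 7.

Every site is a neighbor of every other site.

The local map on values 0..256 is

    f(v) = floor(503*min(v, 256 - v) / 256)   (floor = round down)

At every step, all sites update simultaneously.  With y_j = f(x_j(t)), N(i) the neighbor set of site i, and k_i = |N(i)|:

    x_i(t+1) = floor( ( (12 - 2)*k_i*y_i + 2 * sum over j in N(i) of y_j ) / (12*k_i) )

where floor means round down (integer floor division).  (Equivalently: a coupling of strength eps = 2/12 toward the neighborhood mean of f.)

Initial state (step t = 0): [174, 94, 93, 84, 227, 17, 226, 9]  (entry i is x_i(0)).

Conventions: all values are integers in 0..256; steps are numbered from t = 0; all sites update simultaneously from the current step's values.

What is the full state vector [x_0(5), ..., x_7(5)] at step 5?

Answer: [71, 193, 180, 89, 127, 223, 140, 156]

Derivation:
t=0: [174, 94, 93, 84, 227, 17, 226, 9]
t=1: [150, 169, 167, 153, 65, 47, 67, 34]
t=2: [196, 165, 168, 191, 130, 102, 133, 81]
t=3: [129, 178, 173, 137, 234, 196, 229, 163]
t=4: [229, 152, 160, 217, 63, 123, 71, 175]
t=5: [71, 193, 180, 89, 127, 223, 140, 156]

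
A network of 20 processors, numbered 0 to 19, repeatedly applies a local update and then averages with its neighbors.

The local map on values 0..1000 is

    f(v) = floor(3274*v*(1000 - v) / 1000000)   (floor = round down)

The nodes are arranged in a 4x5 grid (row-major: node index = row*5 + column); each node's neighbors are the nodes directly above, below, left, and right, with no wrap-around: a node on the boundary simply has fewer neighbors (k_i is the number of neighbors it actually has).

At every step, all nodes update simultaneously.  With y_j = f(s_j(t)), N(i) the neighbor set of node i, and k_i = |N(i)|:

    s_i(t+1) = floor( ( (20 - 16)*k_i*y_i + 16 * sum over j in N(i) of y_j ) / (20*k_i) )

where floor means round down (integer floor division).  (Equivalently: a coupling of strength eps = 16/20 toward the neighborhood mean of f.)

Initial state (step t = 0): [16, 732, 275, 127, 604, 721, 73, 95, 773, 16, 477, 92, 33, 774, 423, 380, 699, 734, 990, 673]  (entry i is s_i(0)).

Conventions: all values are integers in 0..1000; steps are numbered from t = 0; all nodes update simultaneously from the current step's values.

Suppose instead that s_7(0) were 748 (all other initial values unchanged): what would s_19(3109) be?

Simulating step by step:
t=0: [16, 732, 275, 127, 604, 721, 73, 748, 773, 16, 477, 92, 33, 774, 423, 380, 699, 734, 990, 673]
t=1: [530, 374, 562, 608, 321, 421, 482, 433, 435, 585, 617, 420, 441, 416, 517, 755, 586, 347, 521, 476]
t=2: [788, 803, 787, 775, 772, 800, 796, 807, 795, 781, 741, 797, 788, 808, 804, 747, 730, 793, 790, 816]
t=3: [525, 536, 535, 555, 566, 559, 521, 533, 535, 544, 570, 575, 525, 528, 518, 632, 578, 569, 517, 521]
t=4: [811, 815, 812, 810, 808, 810, 810, 815, 812, 811, 791, 806, 809, 815, 815, 792, 789, 808, 812, 817]
t=5: [498, 499, 496, 501, 503, 512, 500, 499, 497, 499, 522, 521, 501, 497, 494, 542, 524, 514, 496, 494]
t=6: [818, 818, 818, 818, 818, 817, 817, 818, 818, 818, 815, 817, 817, 818, 818, 815, 815, 817, 817, 818]
t=7: [487, 487, 487, 487, 487, 489, 488, 487, 487, 487, 490, 490, 488, 487, 487, 493, 490, 490, 487, 487]
t=8: [817, 817, 817, 817, 817, 817, 817, 817, 817, 817, 818, 818, 817, 817, 817, 818, 818, 817, 817, 817]
t=9: [489, 489, 489, 489, 489, 488, 488, 489, 489, 489, 487, 487, 488, 489, 489, 487, 487, 488, 489, 489]
t=10: [818, 818, 818, 818, 818, 817, 817, 818, 818, 818, 817, 817, 817, 818, 818, 817, 817, 817, 818, 818]
t=11: [487, 487, 487, 487, 487, 488, 488, 487, 487, 487, 489, 489, 488, 487, 487, 489, 489, 488, 487, 487]
t=12: [817, 817, 817, 817, 817, 817, 817, 817, 817, 817, 818, 818, 817, 817, 817, 818, 818, 817, 817, 817]

Answer: s_19(3109) = 489
Key observation: The state at step 8, [817, 817, 817, 817, 817, 817, 817, 817, 817, 817, 818, 818, 817, 817, 817, 818, 818, 817, 817, 817], reappears at step 12: the system is in a cycle of period 4 from step 8 on.  Therefore the state at step 3109 equals the state at step 8 + ((3109 - 8) mod 4) = 9, which is [489, 489, 489, 489, 489, 488, 488, 489, 489, 489, 487, 487, 488, 489, 489, 487, 487, 488, 489, 489].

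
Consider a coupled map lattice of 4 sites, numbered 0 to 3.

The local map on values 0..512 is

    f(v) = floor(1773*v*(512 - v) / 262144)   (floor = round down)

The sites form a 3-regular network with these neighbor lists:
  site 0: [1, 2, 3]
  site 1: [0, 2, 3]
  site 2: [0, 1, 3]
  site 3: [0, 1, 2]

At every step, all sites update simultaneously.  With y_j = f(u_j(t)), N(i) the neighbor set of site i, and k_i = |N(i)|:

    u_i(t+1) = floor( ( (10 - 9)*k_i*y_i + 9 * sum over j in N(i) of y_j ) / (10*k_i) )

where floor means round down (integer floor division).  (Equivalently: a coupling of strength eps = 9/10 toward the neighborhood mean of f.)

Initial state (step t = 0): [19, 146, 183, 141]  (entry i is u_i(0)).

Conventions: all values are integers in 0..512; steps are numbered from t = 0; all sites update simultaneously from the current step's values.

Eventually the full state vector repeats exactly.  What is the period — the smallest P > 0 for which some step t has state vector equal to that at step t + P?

Answer: 4
Key observation: The state at step 4, [442, 442, 442, 442], reappears at step 8 — and no state repeats earlier — so the cycle the system enters has period 4.

Derivation:
t=0: [19, 146, 183, 141]
t=1: [342, 283, 273, 284]
t=2: [434, 425, 424, 425]
t=3: [248, 244, 243, 244]
t=4: [442, 442, 442, 442]
t=5: [209, 209, 209, 209]
t=6: [428, 428, 428, 428]
t=7: [243, 243, 243, 243]
t=8: [442, 442, 442, 442]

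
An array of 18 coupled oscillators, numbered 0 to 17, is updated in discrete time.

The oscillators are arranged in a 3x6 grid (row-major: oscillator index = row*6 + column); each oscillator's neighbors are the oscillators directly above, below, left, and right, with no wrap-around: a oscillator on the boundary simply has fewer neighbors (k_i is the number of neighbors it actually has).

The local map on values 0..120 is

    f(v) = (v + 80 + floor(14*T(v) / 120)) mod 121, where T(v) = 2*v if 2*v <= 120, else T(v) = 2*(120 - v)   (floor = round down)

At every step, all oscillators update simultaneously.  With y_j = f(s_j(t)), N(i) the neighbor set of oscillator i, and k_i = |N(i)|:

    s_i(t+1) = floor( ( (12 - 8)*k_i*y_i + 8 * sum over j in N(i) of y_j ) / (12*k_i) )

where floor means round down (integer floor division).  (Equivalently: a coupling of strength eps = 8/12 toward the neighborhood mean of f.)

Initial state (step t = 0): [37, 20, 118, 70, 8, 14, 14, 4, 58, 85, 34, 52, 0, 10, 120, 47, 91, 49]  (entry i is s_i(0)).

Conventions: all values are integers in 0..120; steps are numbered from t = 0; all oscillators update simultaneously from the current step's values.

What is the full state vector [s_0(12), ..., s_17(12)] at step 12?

Answer: [12, 11, 18, 30, 36, 36, 13, 10, 9, 12, 13, 15, 18, 13, 12, 12, 9, 9]

Derivation:
t=0: [37, 20, 118, 70, 8, 14, 14, 4, 58, 85, 34, 52, 0, 10, 120, 47, 91, 49]
t=1: [68, 71, 64, 61, 60, 69, 69, 81, 58, 31, 36, 33, 89, 84, 57, 46, 26, 32]
t=2: [39, 41, 35, 52, 27, 64, 44, 43, 48, 52, 64, 75, 48, 46, 31, 62, 67, 117]
t=3: [9, 7, 11, 38, 58, 64, 12, 13, 31, 26, 48, 47, 15, 37, 54, 51, 45, 52]
t=4: [91, 91, 77, 53, 23, 27, 94, 82, 93, 64, 34, 22, 65, 50, 40, 40, 18, 17]
t=5: [57, 52, 46, 50, 66, 109, 51, 48, 42, 27, 58, 83, 38, 27, 21, 35, 58, 103]
t=6: [24, 21, 16, 43, 39, 52, 18, 33, 45, 48, 48, 53, 46, 66, 62, 55, 31, 48]
t=7: [105, 107, 62, 31, 14, 18, 88, 83, 49, 17, 33, 21, 51, 49, 28, 46, 53, 53]
t=8: [63, 56, 57, 90, 107, 101, 48, 43, 56, 78, 94, 89, 31, 47, 49, 57, 43, 51]
t=9: [27, 26, 34, 50, 62, 62, 42, 19, 27, 44, 50, 50, 50, 38, 22, 26, 28, 29]
t=10: [78, 85, 54, 17, 27, 29, 55, 74, 74, 48, 36, 44, 11, 52, 86, 89, 92, 83]
t=11: [41, 42, 51, 68, 86, 80, 49, 38, 37, 39, 34, 41, 47, 49, 44, 46, 43, 40]
t=12: [12, 11, 18, 30, 36, 36, 13, 10, 9, 12, 13, 15, 18, 13, 12, 12, 9, 9]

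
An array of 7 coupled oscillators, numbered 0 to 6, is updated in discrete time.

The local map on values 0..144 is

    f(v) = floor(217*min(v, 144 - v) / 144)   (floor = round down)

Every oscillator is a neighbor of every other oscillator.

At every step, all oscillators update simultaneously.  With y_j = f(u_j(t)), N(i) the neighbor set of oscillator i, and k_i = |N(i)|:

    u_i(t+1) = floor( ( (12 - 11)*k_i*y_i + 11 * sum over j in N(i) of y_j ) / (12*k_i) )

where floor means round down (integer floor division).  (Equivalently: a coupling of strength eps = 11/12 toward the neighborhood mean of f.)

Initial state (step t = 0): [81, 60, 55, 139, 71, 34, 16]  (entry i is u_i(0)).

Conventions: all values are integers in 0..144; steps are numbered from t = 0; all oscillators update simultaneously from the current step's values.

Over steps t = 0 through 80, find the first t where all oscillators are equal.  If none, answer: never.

Simulating step by step:
t=0: [81, 60, 55, 139, 71, 34, 16]  (not all equal)
t=1: [62, 63, 63, 68, 62, 65, 67]  (not all equal)
t=2: [96, 96, 96, 95, 96, 96, 95]  (not all equal)
t=3: [72, 72, 72, 72, 72, 72, 72]  (all equal)

Answer: 3
Key observation: Synchronization is absorbing here: once all oscillators are equal they stay equal, and step 3 is the first all-equal step.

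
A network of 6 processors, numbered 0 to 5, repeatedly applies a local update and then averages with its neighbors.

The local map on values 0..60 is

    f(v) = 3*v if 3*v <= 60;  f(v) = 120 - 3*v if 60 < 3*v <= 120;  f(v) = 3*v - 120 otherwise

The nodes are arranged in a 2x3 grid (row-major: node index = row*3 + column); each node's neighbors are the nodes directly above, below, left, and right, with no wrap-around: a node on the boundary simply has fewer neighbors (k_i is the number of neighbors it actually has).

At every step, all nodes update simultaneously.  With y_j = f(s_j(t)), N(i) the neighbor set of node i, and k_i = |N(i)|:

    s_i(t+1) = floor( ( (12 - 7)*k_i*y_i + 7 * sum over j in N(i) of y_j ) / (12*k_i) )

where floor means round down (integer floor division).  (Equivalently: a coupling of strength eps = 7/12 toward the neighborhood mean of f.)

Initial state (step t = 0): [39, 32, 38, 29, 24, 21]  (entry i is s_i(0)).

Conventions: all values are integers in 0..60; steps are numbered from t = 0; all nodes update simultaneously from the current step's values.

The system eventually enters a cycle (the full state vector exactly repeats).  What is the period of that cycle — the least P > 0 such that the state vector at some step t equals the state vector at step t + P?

Answer: 4
Key observation: The state at step 25, [57, 57, 57, 57, 57, 57], reappears at step 29 — and no state repeats earlier — so the cycle the system enters has period 4.

Derivation:
t=0: [39, 32, 38, 29, 24, 21]
t=1: [17, 21, 26, 28, 42, 39]
t=2: [48, 43, 35, 31, 21, 15]
t=3: [20, 22, 22, 34, 39, 39]
t=4: [46, 45, 39, 25, 15, 17]
t=5: [25, 19, 20, 37, 40, 35]
t=6: [38, 44, 46, 16, 15, 23]
t=7: [20, 18, 25, 34, 40, 39]
t=8: [46, 42, 35, 25, 14, 14]
t=9: [22, 17, 20, 36, 35, 34]
t=10: [40, 46, 45, 25, 22, 29]
t=11: [18, 20, 21, 34, 41, 33]
t=12: [45, 47, 47, 24, 20, 26]
t=13: [26, 27, 27, 41, 46, 41]
t=14: [29, 35, 28, 18, 16, 17]
t=15: [33, 29, 34, 46, 43, 45]
t=16: [23, 23, 21, 16, 16, 14]
t=17: [50, 51, 50, 48, 47, 48]
t=18: [29, 29, 29, 24, 24, 24]
t=19: [37, 35, 37, 43, 45, 43]
t=20: [10, 12, 10, 10, 12, 10]
t=21: [31, 33, 31, 31, 33, 31]
t=22: [25, 23, 25, 25, 23, 25]
t=23: [46, 48, 46, 46, 48, 46]
t=24: [19, 21, 19, 19, 21, 19]
t=25: [57, 57, 57, 57, 57, 57]
t=26: [51, 51, 51, 51, 51, 51]
t=27: [33, 33, 33, 33, 33, 33]
t=28: [21, 21, 21, 21, 21, 21]
t=29: [57, 57, 57, 57, 57, 57]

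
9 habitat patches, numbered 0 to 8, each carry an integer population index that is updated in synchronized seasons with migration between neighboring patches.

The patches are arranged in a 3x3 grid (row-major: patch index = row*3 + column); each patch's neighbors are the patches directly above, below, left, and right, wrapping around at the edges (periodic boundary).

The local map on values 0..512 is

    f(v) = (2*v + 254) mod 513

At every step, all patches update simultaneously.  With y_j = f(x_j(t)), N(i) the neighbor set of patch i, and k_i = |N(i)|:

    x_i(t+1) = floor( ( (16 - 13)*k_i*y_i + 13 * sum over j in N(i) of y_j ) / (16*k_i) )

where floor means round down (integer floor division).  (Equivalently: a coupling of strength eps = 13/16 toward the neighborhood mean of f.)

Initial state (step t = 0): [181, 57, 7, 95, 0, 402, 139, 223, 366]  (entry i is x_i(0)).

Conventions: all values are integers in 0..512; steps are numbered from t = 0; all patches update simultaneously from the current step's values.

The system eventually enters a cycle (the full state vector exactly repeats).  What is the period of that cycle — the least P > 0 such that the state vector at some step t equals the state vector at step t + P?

Simulating step by step:
t=0: [181, 57, 7, 95, 0, 402, 139, 223, 366]
t=1: [242, 233, 248, 166, 257, 298, 248, 261, 191]
t=2: [195, 237, 225, 227, 226, 202, 183, 216, 241]
t=3: [168, 180, 180, 153, 184, 190, 166, 182, 166]
t=4: [79, 98, 94, 86, 96, 89, 75, 92, 94]
t=5: [427, 437, 435, 423, 438, 437, 424, 435, 431]
t=6: [86, 96, 94, 87, 95, 93, 84, 93, 92]
t=7: [432, 439, 438, 432, 439, 438, 430, 437, 436]
t=8: [96, 101, 101, 96, 101, 101, 94, 100, 99]
t=9: [449, 453, 453, 449, 453, 453, 448, 451, 452]
t=10: [128, 131, 131, 128, 131, 131, 127, 130, 130]
t=11: [303, 105, 105, 303, 105, 105, 302, 104, 104]
t=12: [394, 439, 439, 394, 439, 439, 393, 439, 439]
t=13: [52, 87, 87, 52, 87, 87, 52, 87, 87]
t=14: [386, 413, 413, 386, 413, 413, 386, 413, 413]
t=15: [21, 43, 43, 21, 43, 43, 21, 43, 43]
t=16: [313, 331, 331, 313, 331, 331, 313, 331, 331]
t=17: [381, 395, 395, 381, 395, 395, 381, 395, 395]
t=18: [305, 116, 116, 305, 116, 116, 305, 116, 116]
t=19: [405, 458, 458, 405, 458, 458, 405, 458, 458]
t=20: [81, 122, 122, 81, 122, 122, 81, 122, 122]
t=21: [449, 481, 481, 449, 481, 481, 449, 481, 481]
t=22: [152, 177, 177, 152, 177, 177, 152, 177, 177]
t=23: [65, 84, 84, 65, 84, 84, 65, 84, 84]
t=24: [399, 414, 414, 399, 414, 414, 399, 414, 414]
t=25: [38, 49, 49, 38, 49, 49, 38, 49, 49]
t=26: [338, 347, 347, 338, 347, 347, 338, 347, 347]
t=27: [424, 431, 431, 424, 431, 431, 424, 431, 431]
t=28: [81, 87, 87, 81, 87, 87, 81, 87, 87]
t=29: [420, 425, 425, 420, 425, 425, 420, 425, 425]
t=30: [72, 75, 75, 72, 75, 75, 72, 75, 75]
t=31: [400, 402, 402, 400, 402, 402, 400, 402, 402]
t=32: [29, 31, 31, 29, 31, 31, 29, 31, 31]
t=33: [313, 315, 315, 313, 315, 315, 313, 315, 315]
t=34: [368, 370, 370, 368, 370, 370, 368, 370, 370]
t=35: [478, 480, 480, 478, 480, 480, 478, 480, 480]
t=36: [185, 187, 187, 185, 187, 187, 185, 187, 187]
t=37: [112, 114, 114, 112, 114, 114, 112, 114, 114]
t=38: [479, 481, 481, 479, 481, 481, 479, 481, 481]
t=39: [187, 189, 189, 187, 189, 189, 187, 189, 189]
t=40: [116, 118, 118, 116, 118, 118, 116, 118, 118]
t=41: [487, 489, 489, 487, 489, 489, 487, 489, 489]
t=42: [203, 205, 205, 203, 205, 205, 203, 205, 205]
t=43: [148, 150, 150, 148, 150, 150, 148, 150, 150]
t=44: [38, 40, 40, 38, 40, 40, 38, 40, 40]
t=45: [331, 333, 333, 331, 333, 333, 331, 333, 333]
t=46: [404, 406, 406, 404, 406, 406, 404, 406, 406]
t=47: [37, 39, 39, 37, 39, 39, 37, 39, 39]
t=48: [329, 331, 331, 329, 331, 331, 329, 331, 331]
t=49: [400, 402, 402, 400, 402, 402, 400, 402, 402]

Answer: 18
Key observation: The state at step 31, [400, 402, 402, 400, 402, 402, 400, 402, 402], reappears at step 49 — and no state repeats earlier — so the cycle the system enters has period 18.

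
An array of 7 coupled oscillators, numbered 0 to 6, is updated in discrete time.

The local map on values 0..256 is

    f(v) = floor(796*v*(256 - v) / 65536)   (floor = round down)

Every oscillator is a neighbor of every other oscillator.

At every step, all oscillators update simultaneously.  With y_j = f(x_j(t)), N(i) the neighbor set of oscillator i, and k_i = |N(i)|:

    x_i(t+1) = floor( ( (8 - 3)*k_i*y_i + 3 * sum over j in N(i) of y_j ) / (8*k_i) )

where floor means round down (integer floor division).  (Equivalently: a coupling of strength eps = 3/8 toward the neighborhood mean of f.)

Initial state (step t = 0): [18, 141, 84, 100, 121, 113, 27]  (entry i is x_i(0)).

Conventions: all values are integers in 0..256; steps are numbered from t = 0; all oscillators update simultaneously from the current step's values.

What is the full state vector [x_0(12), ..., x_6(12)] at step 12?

Simulating step by step:
t=0: [18, 141, 84, 100, 121, 113, 27]
t=1: [96, 177, 166, 173, 178, 177, 109]
t=2: [182, 172, 179, 175, 172, 172, 186]
t=3: [165, 172, 168, 170, 172, 172, 162]
t=4: [180, 176, 178, 177, 176, 176, 181]
t=5: [167, 169, 168, 168, 169, 169, 166]
t=6: [179, 178, 179, 179, 178, 178, 180]
t=7: [167, 167, 167, 167, 167, 167, 166]
t=8: [180, 180, 180, 180, 180, 180, 180]
t=9: [166, 166, 166, 166, 166, 166, 166]
t=10: [181, 181, 181, 181, 181, 181, 181]
t=11: [164, 164, 164, 164, 164, 164, 164]
t=12: [183, 183, 183, 183, 183, 183, 183]

Answer: [183, 183, 183, 183, 183, 183, 183]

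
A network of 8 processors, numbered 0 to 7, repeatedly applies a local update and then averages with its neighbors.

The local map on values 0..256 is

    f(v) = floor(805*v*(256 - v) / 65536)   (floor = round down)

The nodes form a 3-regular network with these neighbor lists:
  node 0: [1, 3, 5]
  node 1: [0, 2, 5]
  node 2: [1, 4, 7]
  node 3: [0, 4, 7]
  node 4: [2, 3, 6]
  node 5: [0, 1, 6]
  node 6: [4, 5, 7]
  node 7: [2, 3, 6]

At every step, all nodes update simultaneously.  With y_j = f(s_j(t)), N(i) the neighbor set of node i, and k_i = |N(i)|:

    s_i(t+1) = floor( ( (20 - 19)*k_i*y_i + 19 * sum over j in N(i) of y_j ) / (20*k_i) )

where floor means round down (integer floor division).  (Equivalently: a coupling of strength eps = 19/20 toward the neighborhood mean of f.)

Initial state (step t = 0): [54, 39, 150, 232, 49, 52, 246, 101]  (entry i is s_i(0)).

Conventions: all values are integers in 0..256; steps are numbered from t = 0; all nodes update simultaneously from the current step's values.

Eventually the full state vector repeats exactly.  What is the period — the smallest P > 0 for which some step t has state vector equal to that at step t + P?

Answer: 2
Key observation: The state at step 10, [199, 199, 199, 199, 199, 199, 199, 199], reappears at step 12 — and no state repeats earlier — so the cycle the system enters has period 2.

Derivation:
t=0: [54, 39, 150, 232, 49, 52, 246, 101]
t=1: [101, 150, 142, 145, 98, 90, 142, 102]
t=2: [191, 191, 192, 191, 197, 194, 188, 197]
t=3: [150, 149, 145, 145, 152, 153, 144, 152]
t=4: [195, 195, 194, 194, 197, 195, 193, 197]
t=5: [146, 146, 143, 143, 147, 146, 143, 147]
t=6: [197, 197, 196, 196, 197, 197, 196, 197]
t=7: [142, 142, 142, 142, 143, 142, 142, 143]
t=8: [198, 198, 198, 198, 198, 198, 198, 198]
t=9: [141, 141, 141, 141, 141, 141, 141, 141]
t=10: [199, 199, 199, 199, 199, 199, 199, 199]
t=11: [139, 139, 139, 139, 139, 139, 139, 139]
t=12: [199, 199, 199, 199, 199, 199, 199, 199]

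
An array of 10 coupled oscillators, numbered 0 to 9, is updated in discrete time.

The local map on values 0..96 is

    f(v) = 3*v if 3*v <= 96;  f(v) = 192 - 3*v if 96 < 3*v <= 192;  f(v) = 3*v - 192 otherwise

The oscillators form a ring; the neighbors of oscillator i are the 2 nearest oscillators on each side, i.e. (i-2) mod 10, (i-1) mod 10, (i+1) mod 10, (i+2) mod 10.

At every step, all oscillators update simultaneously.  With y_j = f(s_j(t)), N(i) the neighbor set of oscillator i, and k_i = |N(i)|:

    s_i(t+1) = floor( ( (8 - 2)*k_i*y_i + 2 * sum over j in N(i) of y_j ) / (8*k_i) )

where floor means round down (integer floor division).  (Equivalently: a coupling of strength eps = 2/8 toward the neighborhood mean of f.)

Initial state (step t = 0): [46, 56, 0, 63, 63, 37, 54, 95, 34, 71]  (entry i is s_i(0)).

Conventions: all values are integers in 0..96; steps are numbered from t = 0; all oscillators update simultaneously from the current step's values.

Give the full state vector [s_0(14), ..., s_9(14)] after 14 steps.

Answer: [51, 70, 44, 60, 75, 51, 26, 79, 46, 50]

Derivation:
t=0: [46, 56, 0, 63, 63, 37, 54, 95, 34, 71]
t=1: [48, 22, 5, 9, 9, 68, 39, 83, 79, 32]
t=2: [49, 61, 21, 27, 28, 20, 65, 57, 51, 85]
t=3: [44, 22, 60, 74, 75, 56, 15, 26, 37, 54]
t=4: [56, 57, 20, 30, 31, 29, 47, 69, 74, 40]
t=5: [29, 31, 59, 83, 87, 80, 52, 26, 32, 59]
t=6: [78, 80, 30, 56, 61, 51, 45, 70, 85, 33]
t=7: [49, 51, 75, 29, 19, 36, 50, 29, 60, 80]
t=8: [42, 42, 39, 78, 58, 80, 46, 76, 22, 47]
t=9: [65, 64, 68, 44, 27, 45, 51, 40, 62, 52]
t=10: [5, 6, 18, 54, 71, 58, 42, 62, 13, 32]
t=11: [24, 25, 45, 29, 26, 21, 54, 18, 40, 76]
t=12: [69, 72, 62, 82, 73, 62, 39, 53, 66, 44]
t=13: [17, 26, 12, 44, 29, 16, 60, 33, 15, 49]
t=14: [51, 70, 44, 60, 75, 51, 26, 79, 46, 50]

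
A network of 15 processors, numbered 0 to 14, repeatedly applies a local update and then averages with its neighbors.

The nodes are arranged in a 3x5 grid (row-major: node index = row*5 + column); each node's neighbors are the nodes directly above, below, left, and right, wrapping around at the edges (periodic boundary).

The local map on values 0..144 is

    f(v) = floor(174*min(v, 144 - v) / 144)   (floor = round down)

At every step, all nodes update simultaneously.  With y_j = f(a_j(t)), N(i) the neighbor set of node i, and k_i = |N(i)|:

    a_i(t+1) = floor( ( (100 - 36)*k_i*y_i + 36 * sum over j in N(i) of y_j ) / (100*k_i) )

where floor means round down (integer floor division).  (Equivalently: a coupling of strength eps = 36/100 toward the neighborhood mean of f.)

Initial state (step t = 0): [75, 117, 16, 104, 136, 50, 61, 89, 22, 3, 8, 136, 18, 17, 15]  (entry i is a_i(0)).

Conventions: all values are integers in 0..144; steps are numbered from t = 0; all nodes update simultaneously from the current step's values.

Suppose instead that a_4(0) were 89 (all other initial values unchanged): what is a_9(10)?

Simulating step by step:
t=0: [75, 117, 16, 104, 89, 50, 61, 89, 22, 3, 8, 136, 18, 17, 15]
t=1: [68, 37, 27, 42, 55, 53, 61, 54, 28, 17, 21, 17, 23, 22, 20]
t=2: [70, 46, 37, 46, 58, 58, 64, 56, 35, 29, 33, 28, 30, 28, 27]
t=3: [74, 56, 47, 52, 63, 65, 69, 60, 43, 41, 44, 39, 38, 35, 36]
t=4: [78, 67, 57, 59, 70, 74, 76, 67, 52, 53, 56, 52, 48, 44, 47]
t=5: [78, 77, 69, 69, 78, 80, 80, 75, 63, 66, 68, 65, 60, 56, 59]
t=6: [79, 79, 81, 80, 78, 77, 77, 80, 76, 77, 79, 77, 74, 70, 73]
t=7: [78, 78, 77, 78, 79, 79, 79, 78, 81, 80, 78, 80, 82, 83, 83]
t=8: [78, 78, 79, 78, 77, 78, 78, 78, 76, 76, 78, 77, 75, 73, 74]
t=9: [79, 79, 78, 79, 80, 79, 79, 79, 81, 81, 79, 80, 82, 83, 83]
t=10: [77, 78, 78, 77, 76, 77, 77, 77, 76, 76, 77, 77, 74, 73, 74]

Answer: a_9(10) = 76
Key observation: This trace re-runs the system from the modified initial state.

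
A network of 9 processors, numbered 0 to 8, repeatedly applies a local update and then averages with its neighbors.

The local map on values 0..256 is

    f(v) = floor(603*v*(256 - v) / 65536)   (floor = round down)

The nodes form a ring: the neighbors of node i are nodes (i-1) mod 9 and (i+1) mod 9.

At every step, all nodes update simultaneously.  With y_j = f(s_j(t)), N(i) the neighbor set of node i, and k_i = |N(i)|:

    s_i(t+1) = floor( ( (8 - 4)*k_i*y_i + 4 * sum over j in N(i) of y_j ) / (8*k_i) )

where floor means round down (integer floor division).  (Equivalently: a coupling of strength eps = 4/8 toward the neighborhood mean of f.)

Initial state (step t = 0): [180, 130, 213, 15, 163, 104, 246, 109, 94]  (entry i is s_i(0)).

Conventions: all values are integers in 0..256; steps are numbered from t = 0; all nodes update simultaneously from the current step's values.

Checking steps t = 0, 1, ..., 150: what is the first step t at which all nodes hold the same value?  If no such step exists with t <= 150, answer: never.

Answer: 5
Key observation: Synchronization is absorbing here: once all nodes are equal they stay equal, and step 5 is the first all-equal step.

Derivation:
t=0: [180, 130, 213, 15, 163, 104, 246, 109, 94]  (not all equal)
t=1: [135, 127, 87, 72, 114, 112, 84, 114, 138]  (not all equal)
t=2: [149, 146, 135, 131, 141, 144, 140, 144, 149]  (not all equal)
t=3: [146, 147, 149, 149, 149, 148, 148, 147, 146]  (not all equal)
t=4: [147, 146, 146, 146, 146, 146, 147, 147, 147]  (not all equal)
t=5: [147, 147, 147, 147, 147, 147, 147, 147, 147]  (all equal)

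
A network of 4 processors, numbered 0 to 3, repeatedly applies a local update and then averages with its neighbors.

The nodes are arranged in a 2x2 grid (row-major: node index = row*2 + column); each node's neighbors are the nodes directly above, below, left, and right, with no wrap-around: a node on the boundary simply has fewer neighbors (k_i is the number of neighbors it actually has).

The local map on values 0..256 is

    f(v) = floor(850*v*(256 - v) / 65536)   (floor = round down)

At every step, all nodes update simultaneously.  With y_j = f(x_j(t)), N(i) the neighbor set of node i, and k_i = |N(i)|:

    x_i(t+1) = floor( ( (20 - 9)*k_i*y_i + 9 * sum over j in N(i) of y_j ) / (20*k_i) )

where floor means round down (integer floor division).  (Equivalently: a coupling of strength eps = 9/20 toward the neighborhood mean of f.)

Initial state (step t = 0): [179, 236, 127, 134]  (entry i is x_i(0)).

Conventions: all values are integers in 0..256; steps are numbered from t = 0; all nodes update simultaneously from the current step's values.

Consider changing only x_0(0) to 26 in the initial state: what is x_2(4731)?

Answer: x_2(4731) = 120
Key observation: The state at step 8, [211, 211, 211, 211], reappears at step 12: the system is in a cycle of period 4 from step 8 on.  Therefore the state at step 4731 equals the state at step 8 + ((4731 - 8) mod 4) = 11, which is [120, 120, 120, 120].

Derivation:
t=0: [26, 236, 127, 134]
t=1: [103, 98, 181, 178]
t=2: [196, 196, 183, 183]
t=3: [156, 156, 168, 168]
t=4: [199, 199, 193, 193]
t=5: [149, 149, 154, 154]
t=6: [205, 205, 203, 203]
t=7: [135, 135, 138, 138]
t=8: [211, 211, 211, 211]
t=9: [123, 123, 123, 123]
t=10: [212, 212, 212, 212]
t=11: [120, 120, 120, 120]
t=12: [211, 211, 211, 211]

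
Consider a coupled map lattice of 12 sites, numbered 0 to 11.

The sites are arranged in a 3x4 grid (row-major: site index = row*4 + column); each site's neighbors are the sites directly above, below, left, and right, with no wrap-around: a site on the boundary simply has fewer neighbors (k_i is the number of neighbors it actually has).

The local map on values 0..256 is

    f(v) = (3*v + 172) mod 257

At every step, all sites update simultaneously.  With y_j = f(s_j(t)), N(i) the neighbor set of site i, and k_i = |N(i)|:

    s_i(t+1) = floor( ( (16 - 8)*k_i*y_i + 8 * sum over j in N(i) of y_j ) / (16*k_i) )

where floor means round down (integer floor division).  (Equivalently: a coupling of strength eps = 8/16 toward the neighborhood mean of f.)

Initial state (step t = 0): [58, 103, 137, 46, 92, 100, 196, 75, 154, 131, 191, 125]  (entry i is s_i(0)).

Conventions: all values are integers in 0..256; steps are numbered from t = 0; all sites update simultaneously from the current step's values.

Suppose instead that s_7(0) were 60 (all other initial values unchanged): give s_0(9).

Answer: s_0(9) = 102
Key observation: This trace re-runs the system from the modified initial state.

Derivation:
t=0: [58, 103, 137, 46, 92, 100, 196, 60, 154, 131, 191, 125]
t=1: [148, 174, 121, 67, 166, 196, 199, 102, 120, 119, 170, 98]
t=2: [135, 151, 102, 118, 139, 198, 209, 207, 51, 79, 163, 201]
t=3: [78, 144, 135, 66, 101, 171, 94, 18, 90, 153, 104, 44]
t=4: [151, 108, 98, 128, 193, 163, 184, 172, 176, 155, 173, 136]
t=5: [174, 197, 186, 116, 192, 174, 193, 140, 183, 146, 155, 120]
t=6: [210, 220, 190, 76, 211, 192, 193, 82, 186, 133, 120, 59]
t=7: [39, 112, 187, 168, 97, 165, 198, 159, 130, 106, 73, 90]
t=8: [130, 192, 220, 169, 141, 194, 206, 167, 133, 172, 178, 159]
t=9: [102, 175, 100, 137, 98, 183, 91, 132, 92, 168, 150, 155]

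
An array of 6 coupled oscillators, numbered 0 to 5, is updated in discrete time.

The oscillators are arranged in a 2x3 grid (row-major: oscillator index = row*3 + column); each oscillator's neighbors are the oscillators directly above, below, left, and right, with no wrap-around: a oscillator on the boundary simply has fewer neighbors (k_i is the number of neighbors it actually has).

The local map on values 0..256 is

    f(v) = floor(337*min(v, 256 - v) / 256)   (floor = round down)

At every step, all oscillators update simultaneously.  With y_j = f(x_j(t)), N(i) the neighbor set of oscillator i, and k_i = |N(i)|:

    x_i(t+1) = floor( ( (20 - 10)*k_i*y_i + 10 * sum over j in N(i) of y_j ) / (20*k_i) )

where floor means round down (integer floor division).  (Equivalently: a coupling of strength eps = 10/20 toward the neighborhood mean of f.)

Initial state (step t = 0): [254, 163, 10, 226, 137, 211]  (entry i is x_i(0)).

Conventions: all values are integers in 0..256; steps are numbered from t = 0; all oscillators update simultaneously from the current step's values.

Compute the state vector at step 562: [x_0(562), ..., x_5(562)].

Answer: [165, 164, 164, 166, 165, 164]
Key observation: The state at step 9, [130, 130, 131, 129, 130, 131], reappears at step 17: the system is in a cycle of period 8 from step 9 on.  Therefore the state at step 562 equals the state at step 9 + ((562 - 9) mod 8) = 10, which is [165, 164, 164, 166, 165, 164].

Derivation:
t=0: [254, 163, 10, 226, 137, 211]
t=1: [41, 89, 51, 59, 114, 71]
t=2: [75, 103, 86, 89, 122, 100]
t=3: [112, 129, 123, 123, 143, 133]
t=4: [155, 159, 162, 154, 155, 157]
t=5: [131, 128, 125, 133, 131, 128]
t=6: [164, 166, 166, 162, 164, 166]
t=7: [120, 119, 118, 122, 120, 118]
t=8: [157, 156, 155, 158, 157, 155]
t=9: [130, 130, 131, 129, 130, 131]
t=10: [165, 164, 164, 166, 165, 164]
t=11: [119, 120, 121, 118, 119, 120]
t=12: [156, 157, 158, 155, 156, 157]
t=13: [131, 130, 129, 131, 130, 130]
t=14: [164, 165, 166, 164, 164, 165]
t=15: [120, 119, 118, 121, 120, 119]
t=16: [157, 156, 155, 158, 157, 156]
t=17: [130, 130, 131, 129, 130, 131]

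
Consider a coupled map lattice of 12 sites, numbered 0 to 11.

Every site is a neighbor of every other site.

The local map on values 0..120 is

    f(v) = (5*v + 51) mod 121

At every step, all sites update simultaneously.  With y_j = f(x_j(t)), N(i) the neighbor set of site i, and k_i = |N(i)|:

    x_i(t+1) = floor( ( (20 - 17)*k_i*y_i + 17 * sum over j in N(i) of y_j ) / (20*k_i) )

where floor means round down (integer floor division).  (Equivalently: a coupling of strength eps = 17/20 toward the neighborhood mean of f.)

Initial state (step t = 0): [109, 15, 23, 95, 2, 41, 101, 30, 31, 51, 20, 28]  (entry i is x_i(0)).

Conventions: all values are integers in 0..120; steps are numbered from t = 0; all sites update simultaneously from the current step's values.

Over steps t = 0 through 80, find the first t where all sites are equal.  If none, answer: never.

Answer: 4
Key observation: Synchronization is absorbing here: once all sites are equal they stay equal, and step 4 is the first all-equal step.

Derivation:
t=0: [109, 15, 23, 95, 2, 41, 101, 30, 31, 51, 20, 28]  (not all equal)
t=1: [60, 52, 55, 55, 56, 53, 57, 58, 58, 57, 54, 57]  (not all equal)
t=2: [90, 87, 88, 88, 89, 87, 89, 89, 89, 89, 88, 89]  (not all equal)
t=3: [10, 8, 9, 9, 9, 8, 9, 9, 9, 9, 9, 9]  (not all equal)
t=4: [95, 95, 95, 95, 95, 95, 95, 95, 95, 95, 95, 95]  (all equal)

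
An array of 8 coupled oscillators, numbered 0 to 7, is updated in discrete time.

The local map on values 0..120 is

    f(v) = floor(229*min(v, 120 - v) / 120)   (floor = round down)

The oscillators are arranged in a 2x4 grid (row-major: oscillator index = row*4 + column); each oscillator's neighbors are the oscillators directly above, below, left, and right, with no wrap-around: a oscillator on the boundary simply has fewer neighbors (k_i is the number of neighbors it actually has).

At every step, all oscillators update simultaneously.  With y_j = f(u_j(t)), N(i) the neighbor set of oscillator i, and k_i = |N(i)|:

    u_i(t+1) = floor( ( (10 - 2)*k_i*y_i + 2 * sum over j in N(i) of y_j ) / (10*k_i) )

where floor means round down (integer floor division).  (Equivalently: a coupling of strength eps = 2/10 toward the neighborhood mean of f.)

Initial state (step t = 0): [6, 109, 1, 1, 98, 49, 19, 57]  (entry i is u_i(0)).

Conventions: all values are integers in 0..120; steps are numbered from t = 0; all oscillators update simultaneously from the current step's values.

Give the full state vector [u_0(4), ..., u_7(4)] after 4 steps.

Answer: [99, 85, 70, 80, 74, 66, 64, 51]

Derivation:
t=0: [6, 109, 1, 1, 98, 49, 19, 57]
t=1: [14, 23, 4, 11, 43, 80, 42, 90]
t=2: [33, 41, 15, 22, 75, 74, 73, 55]
t=3: [65, 74, 36, 46, 82, 86, 85, 96]
t=4: [99, 85, 70, 80, 74, 66, 64, 51]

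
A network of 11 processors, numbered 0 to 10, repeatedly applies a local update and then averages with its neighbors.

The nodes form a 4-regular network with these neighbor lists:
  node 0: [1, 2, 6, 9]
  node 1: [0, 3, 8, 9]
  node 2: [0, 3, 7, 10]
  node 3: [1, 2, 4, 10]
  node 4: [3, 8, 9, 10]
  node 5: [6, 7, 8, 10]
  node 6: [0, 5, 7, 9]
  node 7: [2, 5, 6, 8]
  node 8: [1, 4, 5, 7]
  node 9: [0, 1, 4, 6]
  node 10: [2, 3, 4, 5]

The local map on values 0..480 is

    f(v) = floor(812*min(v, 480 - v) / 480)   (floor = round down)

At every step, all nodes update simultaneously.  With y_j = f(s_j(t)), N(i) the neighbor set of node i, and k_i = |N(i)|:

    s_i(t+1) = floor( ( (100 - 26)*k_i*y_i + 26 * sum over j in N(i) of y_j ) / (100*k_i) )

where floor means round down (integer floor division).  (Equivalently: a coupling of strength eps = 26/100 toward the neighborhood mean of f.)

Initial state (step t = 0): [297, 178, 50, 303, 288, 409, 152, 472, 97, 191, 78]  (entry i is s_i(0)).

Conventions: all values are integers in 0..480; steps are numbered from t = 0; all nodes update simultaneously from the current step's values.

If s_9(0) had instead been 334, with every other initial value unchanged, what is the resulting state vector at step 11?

Simulating step by step:
t=0: [297, 178, 50, 303, 288, 409, 152, 472, 97, 334, 78]
t=1: [286, 288, 111, 275, 294, 125, 234, 50, 170, 259, 150]
t=2: [325, 326, 204, 326, 314, 222, 357, 132, 273, 364, 255]
t=3: [259, 261, 328, 274, 284, 352, 222, 248, 332, 210, 363]
t=4: [364, 359, 275, 332, 319, 238, 364, 361, 270, 356, 220]
t=5: [207, 216, 322, 262, 278, 370, 210, 233, 332, 211, 357]
t=6: [346, 356, 283, 349, 329, 216, 346, 360, 268, 355, 229]
t=7: [230, 220, 313, 240, 265, 346, 232, 233, 332, 215, 362]
t=8: [379, 366, 298, 379, 347, 247, 379, 366, 273, 367, 230]
t=9: [181, 199, 287, 198, 237, 363, 187, 221, 324, 190, 359]
t=10: [310, 328, 320, 329, 368, 220, 311, 347, 279, 325, 232]
t=11: [282, 264, 275, 260, 221, 355, 285, 248, 319, 260, 360]

Answer: [282, 264, 275, 260, 221, 355, 285, 248, 319, 260, 360]
Key observation: This trace re-runs the system from the modified initial state.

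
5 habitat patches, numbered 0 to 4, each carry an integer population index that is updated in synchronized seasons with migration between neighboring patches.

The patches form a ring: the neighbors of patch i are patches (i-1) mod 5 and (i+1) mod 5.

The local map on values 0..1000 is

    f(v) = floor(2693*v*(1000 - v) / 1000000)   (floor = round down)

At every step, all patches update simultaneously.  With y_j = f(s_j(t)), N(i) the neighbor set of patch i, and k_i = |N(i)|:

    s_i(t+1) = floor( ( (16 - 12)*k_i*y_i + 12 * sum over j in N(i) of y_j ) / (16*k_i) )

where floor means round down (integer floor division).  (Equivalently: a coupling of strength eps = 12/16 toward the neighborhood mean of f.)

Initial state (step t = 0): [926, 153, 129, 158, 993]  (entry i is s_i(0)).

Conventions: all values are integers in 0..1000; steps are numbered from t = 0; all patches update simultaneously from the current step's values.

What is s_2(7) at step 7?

Simulating step by step:
t=0: [926, 153, 129, 158, 993]
t=1: [183, 269, 340, 209, 207]
t=2: [464, 509, 516, 503, 428]
t=3: [666, 671, 672, 667, 668]
t=4: [596, 595, 595, 595, 598]
t=5: [647, 648, 648, 647, 647]
t=6: [614, 614, 614, 614, 615]
t=7: [637, 638, 638, 637, 637]

Answer: s_2(7) = 638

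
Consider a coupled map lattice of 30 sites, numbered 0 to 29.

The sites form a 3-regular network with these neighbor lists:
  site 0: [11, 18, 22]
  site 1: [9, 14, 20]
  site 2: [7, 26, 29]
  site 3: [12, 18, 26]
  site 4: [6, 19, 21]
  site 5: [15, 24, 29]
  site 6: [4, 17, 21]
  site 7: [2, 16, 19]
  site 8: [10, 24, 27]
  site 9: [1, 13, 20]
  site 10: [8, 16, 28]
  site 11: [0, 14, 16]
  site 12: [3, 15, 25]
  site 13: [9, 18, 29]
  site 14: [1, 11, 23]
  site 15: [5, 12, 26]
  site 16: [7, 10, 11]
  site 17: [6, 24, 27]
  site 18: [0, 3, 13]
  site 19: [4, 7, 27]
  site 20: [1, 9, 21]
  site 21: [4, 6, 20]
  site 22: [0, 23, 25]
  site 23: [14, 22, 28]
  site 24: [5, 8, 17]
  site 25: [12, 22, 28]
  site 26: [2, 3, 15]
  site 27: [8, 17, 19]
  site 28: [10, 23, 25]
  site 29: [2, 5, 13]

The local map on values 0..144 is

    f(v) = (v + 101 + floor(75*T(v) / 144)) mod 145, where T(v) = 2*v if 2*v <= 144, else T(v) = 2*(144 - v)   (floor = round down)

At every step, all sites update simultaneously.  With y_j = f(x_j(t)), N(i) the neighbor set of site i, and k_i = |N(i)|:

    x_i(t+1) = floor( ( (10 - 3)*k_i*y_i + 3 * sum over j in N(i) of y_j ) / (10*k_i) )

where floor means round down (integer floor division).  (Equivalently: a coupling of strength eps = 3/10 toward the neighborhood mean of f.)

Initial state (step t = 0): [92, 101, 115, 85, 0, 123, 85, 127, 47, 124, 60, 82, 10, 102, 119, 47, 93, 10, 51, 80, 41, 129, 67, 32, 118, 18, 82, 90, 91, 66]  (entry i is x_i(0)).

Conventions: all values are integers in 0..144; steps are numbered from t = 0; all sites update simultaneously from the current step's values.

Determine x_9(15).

Simulating step by step:
t=0: [92, 101, 115, 85, 0, 123, 85, 127, 47, 124, 60, 82, 10, 102, 119, 47, 93, 10, 51, 80, 41, 129, 67, 32, 118, 18, 82, 90, 91, 66]
t=1: [96, 94, 99, 99, 101, 94, 103, 100, 63, 94, 80, 101, 113, 95, 93, 68, 99, 115, 72, 101, 57, 94, 90, 44, 97, 127, 96, 98, 95, 93]
t=2: [102, 99, 101, 101, 101, 101, 101, 101, 89, 99, 100, 101, 100, 102, 96, 96, 101, 101, 102, 101, 81, 98, 96, 62, 99, 100, 101, 99, 96, 101]
t=3: [101, 101, 101, 101, 101, 101, 101, 101, 101, 101, 101, 101, 101, 101, 99, 101, 101, 101, 101, 101, 101, 101, 99, 88, 101, 101, 101, 101, 99, 101]
t=4: [101, 101, 101, 101, 101, 101, 101, 101, 101, 101, 101, 101, 101, 101, 101, 101, 101, 101, 101, 101, 101, 101, 101, 101, 101, 101, 101, 101, 101, 101]
t=5: [101, 101, 101, 101, 101, 101, 101, 101, 101, 101, 101, 101, 101, 101, 101, 101, 101, 101, 101, 101, 101, 101, 101, 101, 101, 101, 101, 101, 101, 101]
t=6: [101, 101, 101, 101, 101, 101, 101, 101, 101, 101, 101, 101, 101, 101, 101, 101, 101, 101, 101, 101, 101, 101, 101, 101, 101, 101, 101, 101, 101, 101]
t=7: [101, 101, 101, 101, 101, 101, 101, 101, 101, 101, 101, 101, 101, 101, 101, 101, 101, 101, 101, 101, 101, 101, 101, 101, 101, 101, 101, 101, 101, 101]
t=8: [101, 101, 101, 101, 101, 101, 101, 101, 101, 101, 101, 101, 101, 101, 101, 101, 101, 101, 101, 101, 101, 101, 101, 101, 101, 101, 101, 101, 101, 101]
t=9: [101, 101, 101, 101, 101, 101, 101, 101, 101, 101, 101, 101, 101, 101, 101, 101, 101, 101, 101, 101, 101, 101, 101, 101, 101, 101, 101, 101, 101, 101]
t=10: [101, 101, 101, 101, 101, 101, 101, 101, 101, 101, 101, 101, 101, 101, 101, 101, 101, 101, 101, 101, 101, 101, 101, 101, 101, 101, 101, 101, 101, 101]
t=11: [101, 101, 101, 101, 101, 101, 101, 101, 101, 101, 101, 101, 101, 101, 101, 101, 101, 101, 101, 101, 101, 101, 101, 101, 101, 101, 101, 101, 101, 101]
t=12: [101, 101, 101, 101, 101, 101, 101, 101, 101, 101, 101, 101, 101, 101, 101, 101, 101, 101, 101, 101, 101, 101, 101, 101, 101, 101, 101, 101, 101, 101]
t=13: [101, 101, 101, 101, 101, 101, 101, 101, 101, 101, 101, 101, 101, 101, 101, 101, 101, 101, 101, 101, 101, 101, 101, 101, 101, 101, 101, 101, 101, 101]
t=14: [101, 101, 101, 101, 101, 101, 101, 101, 101, 101, 101, 101, 101, 101, 101, 101, 101, 101, 101, 101, 101, 101, 101, 101, 101, 101, 101, 101, 101, 101]
t=15: [101, 101, 101, 101, 101, 101, 101, 101, 101, 101, 101, 101, 101, 101, 101, 101, 101, 101, 101, 101, 101, 101, 101, 101, 101, 101, 101, 101, 101, 101]

Answer: x_9(15) = 101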